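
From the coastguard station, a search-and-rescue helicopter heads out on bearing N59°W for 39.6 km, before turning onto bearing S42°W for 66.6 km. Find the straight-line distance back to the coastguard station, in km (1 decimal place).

Leg 1 (N59°W, 39.6 km): east 39.6 sin 301° = -33.94, north 39.6 cos 301° = 20.40
Leg 2 (S42°W, 66.6 km): east 66.6 sin 222° = -44.56, north 66.6 cos 222° = -49.49
Net: -78.51 east, -29.10 north. Distance = √((-78.51)² + (-29.10)²) = 83.727 km.

83.7 km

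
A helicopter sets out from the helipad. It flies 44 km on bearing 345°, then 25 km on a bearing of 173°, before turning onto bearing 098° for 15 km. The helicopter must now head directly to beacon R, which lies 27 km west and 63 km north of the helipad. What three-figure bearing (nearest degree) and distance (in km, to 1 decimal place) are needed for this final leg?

325°, 58.1 km

Leg 1 (345°, 44 km): east 44 sin 345° = -11.39, north 44 cos 345° = 42.50
Leg 2 (173°, 25 km): east 25 sin 173° = 3.05, north 25 cos 173° = -24.81
Leg 3 (098°, 15 km): east 15 sin 98° = 14.85, north 15 cos 98° = -2.09
Current position: (6.51, 15.60). Target: (-27, 63). Remaining: Δeast = -33.51, Δnorth = 47.40.
Bearing = atan2(-33.51, 47.40) mod 360° = 324.74°; distance = √((-33.51)² + (47.40)²) = 58.051 km.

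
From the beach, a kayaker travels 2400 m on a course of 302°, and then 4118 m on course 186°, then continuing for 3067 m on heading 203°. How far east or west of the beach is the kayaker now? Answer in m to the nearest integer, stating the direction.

3664 m west

Leg 1 (302°, 2400 m): east 2400 sin 302° = -2035.32, north 2400 cos 302° = 1271.81
Leg 2 (186°, 4118 m): east 4118 sin 186° = -430.45, north 4118 cos 186° = -4095.44
Leg 3 (203°, 3067 m): east 3067 sin 203° = -1198.37, north 3067 cos 203° = -2823.19
Net east component: -3664.14 m.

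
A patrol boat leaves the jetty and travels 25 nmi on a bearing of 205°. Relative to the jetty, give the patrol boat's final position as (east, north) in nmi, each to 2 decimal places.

(-10.57, -22.66)

Leg 1 (205°, 25 nmi): east 25 sin 205° = -10.57, north 25 cos 205° = -22.66
Summing: -10.57 nmi east, -22.66 nmi north → (-10.57, -22.66).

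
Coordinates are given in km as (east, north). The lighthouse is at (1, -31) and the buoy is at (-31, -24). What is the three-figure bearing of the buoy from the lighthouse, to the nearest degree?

282°

Δeast = -31 − 1 = -32.00; Δnorth = -24 − -31 = 7.00.
Bearing = atan2(Δeast, Δnorth) mod 360° = 282.34° ≈ 282°.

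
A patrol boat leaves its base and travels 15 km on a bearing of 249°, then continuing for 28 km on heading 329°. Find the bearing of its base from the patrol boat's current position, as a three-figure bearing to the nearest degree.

Leg 1 (249°, 15 km): east 15 sin 249° = -14.00, north 15 cos 249° = -5.38
Leg 2 (329°, 28 km): east 28 sin 329° = -14.42, north 28 cos 329° = 24.00
Net displacement: -28.42 east, 18.63 north. Direction back to start is (28.42, -18.63): bearing = atan2(28.42, -18.63) mod 360° = 123.23° ≈ 123°.

123°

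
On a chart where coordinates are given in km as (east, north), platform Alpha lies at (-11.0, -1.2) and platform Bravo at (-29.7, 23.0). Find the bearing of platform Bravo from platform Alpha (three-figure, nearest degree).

322°

Δeast = -29.7 − -11.0 = -18.70; Δnorth = 23.0 − -1.2 = 24.20.
Bearing = atan2(Δeast, Δnorth) mod 360° = 322.31° ≈ 322°.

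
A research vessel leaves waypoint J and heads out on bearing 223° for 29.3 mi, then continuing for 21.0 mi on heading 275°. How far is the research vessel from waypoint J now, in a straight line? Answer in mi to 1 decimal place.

Leg 1 (223°, 29.3 mi): east 29.3 sin 223° = -19.98, north 29.3 cos 223° = -21.43
Leg 2 (275°, 21.0 mi): east 21.0 sin 275° = -20.92, north 21.0 cos 275° = 1.83
Net: -40.90 east, -19.60 north. Distance = √((-40.90)² + (-19.60)²) = 45.356 mi.

45.4 mi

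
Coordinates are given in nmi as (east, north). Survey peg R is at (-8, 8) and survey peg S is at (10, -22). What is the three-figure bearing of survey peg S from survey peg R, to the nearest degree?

Δeast = 10 − -8 = 18.00; Δnorth = -22 − 8 = -30.00.
Bearing = atan2(Δeast, Δnorth) mod 360° = 149.04° ≈ 149°.

149°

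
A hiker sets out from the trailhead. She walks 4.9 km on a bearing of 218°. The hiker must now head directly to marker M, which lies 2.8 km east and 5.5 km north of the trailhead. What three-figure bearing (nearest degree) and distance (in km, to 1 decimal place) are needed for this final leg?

Leg 1 (218°, 4.9 km): east 4.9 sin 218° = -3.02, north 4.9 cos 218° = -3.86
Current position: (-3.02, -3.86). Target: (2.8, 5.5). Remaining: Δeast = 5.82, Δnorth = 9.36.
Bearing = atan2(5.82, 9.36) mod 360° = 31.86°; distance = √((5.82)² + (9.36)²) = 11.021 km.

032°, 11.0 km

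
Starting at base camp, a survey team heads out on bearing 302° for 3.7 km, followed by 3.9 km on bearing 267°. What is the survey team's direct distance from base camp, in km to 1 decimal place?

Leg 1 (302°, 3.7 km): east 3.7 sin 302° = -3.14, north 3.7 cos 302° = 1.96
Leg 2 (267°, 3.9 km): east 3.9 sin 267° = -3.89, north 3.9 cos 267° = -0.20
Net: -7.03 east, 1.76 north. Distance = √((-7.03)² + (1.76)²) = 7.248 km.

7.2 km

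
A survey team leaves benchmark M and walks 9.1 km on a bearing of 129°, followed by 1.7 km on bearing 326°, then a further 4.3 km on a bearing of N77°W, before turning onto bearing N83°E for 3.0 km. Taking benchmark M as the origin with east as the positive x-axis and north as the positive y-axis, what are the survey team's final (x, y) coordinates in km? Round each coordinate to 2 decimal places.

(4.91, -2.98)

Leg 1 (129°, 9.1 km): east 9.1 sin 129° = 7.07, north 9.1 cos 129° = -5.73
Leg 2 (326°, 1.7 km): east 1.7 sin 326° = -0.95, north 1.7 cos 326° = 1.41
Leg 3 (N77°W, 4.3 km): east 4.3 sin 283° = -4.19, north 4.3 cos 283° = 0.97
Leg 4 (N83°E, 3.0 km): east 3.0 sin 83° = 2.98, north 3.0 cos 83° = 0.37
Summing: 4.91 km east, -2.98 km north → (4.91, -2.98).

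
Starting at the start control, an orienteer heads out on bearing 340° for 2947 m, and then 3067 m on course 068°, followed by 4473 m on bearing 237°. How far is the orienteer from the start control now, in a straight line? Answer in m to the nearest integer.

Leg 1 (340°, 2947 m): east 2947 sin 340° = -1007.93, north 2947 cos 340° = 2769.27
Leg 2 (068°, 3067 m): east 3067 sin 68° = 2843.67, north 3067 cos 68° = 1148.92
Leg 3 (237°, 4473 m): east 4473 sin 237° = -3751.37, north 4473 cos 237° = -2436.17
Net: -1915.63 east, 1482.02 north. Distance = √((-1915.63)² + (1482.02)²) = 2421.992 m.

2422 m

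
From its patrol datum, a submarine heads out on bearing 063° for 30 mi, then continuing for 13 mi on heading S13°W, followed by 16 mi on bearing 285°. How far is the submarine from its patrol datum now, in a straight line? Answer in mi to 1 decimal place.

9.8 mi

Leg 1 (063°, 30 mi): east 30 sin 63° = 26.73, north 30 cos 63° = 13.62
Leg 2 (S13°W, 13 mi): east 13 sin 193° = -2.92, north 13 cos 193° = -12.67
Leg 3 (285°, 16 mi): east 16 sin 285° = -15.45, north 16 cos 285° = 4.14
Net: 8.35 east, 5.09 north. Distance = √((8.35)² + (5.09)²) = 9.782 mi.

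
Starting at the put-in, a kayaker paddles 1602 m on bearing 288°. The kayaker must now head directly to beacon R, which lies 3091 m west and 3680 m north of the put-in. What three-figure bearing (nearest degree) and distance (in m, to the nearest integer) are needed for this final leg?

334°, 3550 m

Leg 1 (288°, 1602 m): east 1602 sin 288° = -1523.59, north 1602 cos 288° = 495.05
Current position: (-1523.59, 495.05). Target: (-3091, 3680). Remaining: Δeast = -1567.41, Δnorth = 3184.95.
Bearing = atan2(-1567.41, 3184.95) mod 360° = 333.80°; distance = √((-1567.41)² + (3184.95)²) = 3549.747 m.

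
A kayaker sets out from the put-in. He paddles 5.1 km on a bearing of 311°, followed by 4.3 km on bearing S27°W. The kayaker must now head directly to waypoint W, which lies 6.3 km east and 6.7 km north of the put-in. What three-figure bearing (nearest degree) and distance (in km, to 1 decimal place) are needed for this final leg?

059°, 14.1 km

Leg 1 (311°, 5.1 km): east 5.1 sin 311° = -3.85, north 5.1 cos 311° = 3.35
Leg 2 (S27°W, 4.3 km): east 4.3 sin 207° = -1.95, north 4.3 cos 207° = -3.83
Current position: (-5.80, -0.49). Target: (6.3, 6.7). Remaining: Δeast = 12.10, Δnorth = 7.19.
Bearing = atan2(12.10, 7.19) mod 360° = 59.30°; distance = √((12.10)² + (7.19)²) = 14.074 km.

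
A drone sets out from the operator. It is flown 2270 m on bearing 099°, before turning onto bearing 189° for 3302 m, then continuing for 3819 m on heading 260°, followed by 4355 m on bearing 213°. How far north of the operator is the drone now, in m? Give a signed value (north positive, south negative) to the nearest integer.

-7932 m

Leg 1 (099°, 2270 m): east 2270 sin 99° = 2242.05, north 2270 cos 99° = -355.11
Leg 2 (189°, 3302 m): east 3302 sin 189° = -516.55, north 3302 cos 189° = -3261.35
Leg 3 (260°, 3819 m): east 3819 sin 260° = -3760.98, north 3819 cos 260° = -663.16
Leg 4 (213°, 4355 m): east 4355 sin 213° = -2371.90, north 4355 cos 213° = -3652.41
Net north component: -7932.03 m.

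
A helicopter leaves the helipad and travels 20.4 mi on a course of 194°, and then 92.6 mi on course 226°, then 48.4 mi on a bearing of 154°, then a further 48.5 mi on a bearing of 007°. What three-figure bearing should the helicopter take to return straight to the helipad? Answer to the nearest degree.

Leg 1 (194°, 20.4 mi): east 20.4 sin 194° = -4.94, north 20.4 cos 194° = -19.79
Leg 2 (226°, 92.6 mi): east 92.6 sin 226° = -66.61, north 92.6 cos 226° = -64.33
Leg 3 (154°, 48.4 mi): east 48.4 sin 154° = 21.22, north 48.4 cos 154° = -43.50
Leg 4 (007°, 48.5 mi): east 48.5 sin 7° = 5.91, north 48.5 cos 7° = 48.14
Net displacement: -44.42 east, -79.48 north. Direction back to start is (44.42, 79.48): bearing = atan2(44.42, 79.48) mod 360° = 29.20° ≈ 029°.

029°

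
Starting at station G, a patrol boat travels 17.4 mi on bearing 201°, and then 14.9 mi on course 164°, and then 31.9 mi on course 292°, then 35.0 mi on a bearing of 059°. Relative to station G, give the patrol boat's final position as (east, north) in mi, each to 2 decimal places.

(-1.70, -0.59)

Leg 1 (201°, 17.4 mi): east 17.4 sin 201° = -6.24, north 17.4 cos 201° = -16.24
Leg 2 (164°, 14.9 mi): east 14.9 sin 164° = 4.11, north 14.9 cos 164° = -14.32
Leg 3 (292°, 31.9 mi): east 31.9 sin 292° = -29.58, north 31.9 cos 292° = 11.95
Leg 4 (059°, 35.0 mi): east 35.0 sin 59° = 30.00, north 35.0 cos 59° = 18.03
Summing: -1.70 mi east, -0.59 mi north → (-1.70, -0.59).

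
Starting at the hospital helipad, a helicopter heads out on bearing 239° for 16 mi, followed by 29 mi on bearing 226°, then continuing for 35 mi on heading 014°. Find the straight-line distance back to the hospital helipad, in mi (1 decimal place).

26.7 mi

Leg 1 (239°, 16 mi): east 16 sin 239° = -13.71, north 16 cos 239° = -8.24
Leg 2 (226°, 29 mi): east 29 sin 226° = -20.86, north 29 cos 226° = -20.15
Leg 3 (014°, 35 mi): east 35 sin 14° = 8.47, north 35 cos 14° = 33.96
Net: -26.11 east, 5.57 north. Distance = √((-26.11)² + (5.57)²) = 26.697 mi.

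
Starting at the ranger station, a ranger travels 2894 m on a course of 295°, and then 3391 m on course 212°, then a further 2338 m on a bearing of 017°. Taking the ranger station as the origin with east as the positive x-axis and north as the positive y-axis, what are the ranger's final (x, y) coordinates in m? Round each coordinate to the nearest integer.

(-3736, 583)

Leg 1 (295°, 2894 m): east 2894 sin 295° = -2622.85, north 2894 cos 295° = 1223.06
Leg 2 (212°, 3391 m): east 3391 sin 212° = -1796.96, north 3391 cos 212° = -2875.73
Leg 3 (017°, 2338 m): east 2338 sin 17° = 683.57, north 2338 cos 17° = 2235.84
Summing: -3736.25 m east, 583.17 m north → (-3736, 583).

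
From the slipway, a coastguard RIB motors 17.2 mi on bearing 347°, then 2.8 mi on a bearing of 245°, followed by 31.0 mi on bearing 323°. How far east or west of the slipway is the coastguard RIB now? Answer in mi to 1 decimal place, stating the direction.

25.1 mi west

Leg 1 (347°, 17.2 mi): east 17.2 sin 347° = -3.87, north 17.2 cos 347° = 16.76
Leg 2 (245°, 2.8 mi): east 2.8 sin 245° = -2.54, north 2.8 cos 245° = -1.18
Leg 3 (323°, 31.0 mi): east 31.0 sin 323° = -18.66, north 31.0 cos 323° = 24.76
Net east component: -25.06 mi.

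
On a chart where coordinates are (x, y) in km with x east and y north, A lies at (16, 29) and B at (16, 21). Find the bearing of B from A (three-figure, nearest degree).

Δeast = 16 − 16 = 0.00; Δnorth = 21 − 29 = -8.00.
Bearing = atan2(Δeast, Δnorth) mod 360° = 180.00° ≈ 180°.

180°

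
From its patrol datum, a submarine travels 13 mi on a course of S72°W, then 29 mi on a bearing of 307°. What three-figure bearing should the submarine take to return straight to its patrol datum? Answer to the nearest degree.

111°

Leg 1 (S72°W, 13 mi): east 13 sin 252° = -12.36, north 13 cos 252° = -4.02
Leg 2 (307°, 29 mi): east 29 sin 307° = -23.16, north 29 cos 307° = 17.45
Net displacement: -35.52 east, 13.44 north. Direction back to start is (35.52, -13.44): bearing = atan2(35.52, -13.44) mod 360° = 110.72° ≈ 111°.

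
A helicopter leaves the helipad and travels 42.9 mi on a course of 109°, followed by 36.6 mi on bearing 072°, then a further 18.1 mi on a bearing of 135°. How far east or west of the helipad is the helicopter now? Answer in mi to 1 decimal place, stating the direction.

Leg 1 (109°, 42.9 mi): east 42.9 sin 109° = 40.56, north 42.9 cos 109° = -13.97
Leg 2 (072°, 36.6 mi): east 36.6 sin 72° = 34.81, north 36.6 cos 72° = 11.31
Leg 3 (135°, 18.1 mi): east 18.1 sin 135° = 12.80, north 18.1 cos 135° = -12.80
Net east component: 88.17 mi.

88.2 mi east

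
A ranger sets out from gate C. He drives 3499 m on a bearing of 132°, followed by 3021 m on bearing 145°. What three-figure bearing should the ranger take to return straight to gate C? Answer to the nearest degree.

318°

Leg 1 (132°, 3499 m): east 3499 sin 132° = 2600.26, north 3499 cos 132° = -2341.29
Leg 2 (145°, 3021 m): east 3021 sin 145° = 1732.77, north 3021 cos 145° = -2474.66
Net displacement: 4333.04 east, -4815.95 north. Direction back to start is (-4333.04, 4815.95): bearing = atan2(-4333.04, 4815.95) mod 360° = 318.02° ≈ 318°.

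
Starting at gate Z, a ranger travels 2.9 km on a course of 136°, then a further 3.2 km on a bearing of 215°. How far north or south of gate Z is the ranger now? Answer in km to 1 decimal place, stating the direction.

Leg 1 (136°, 2.9 km): east 2.9 sin 136° = 2.01, north 2.9 cos 136° = -2.09
Leg 2 (215°, 3.2 km): east 3.2 sin 215° = -1.84, north 3.2 cos 215° = -2.62
Net north component: -4.71 km.

4.7 km south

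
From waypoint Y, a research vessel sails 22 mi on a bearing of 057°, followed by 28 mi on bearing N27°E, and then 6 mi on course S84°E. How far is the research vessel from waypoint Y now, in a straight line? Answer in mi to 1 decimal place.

51.9 mi

Leg 1 (057°, 22 mi): east 22 sin 57° = 18.45, north 22 cos 57° = 11.98
Leg 2 (N27°E, 28 mi): east 28 sin 27° = 12.71, north 28 cos 27° = 24.95
Leg 3 (S84°E, 6 mi): east 6 sin 96° = 5.97, north 6 cos 96° = -0.63
Net: 37.13 east, 36.30 north. Distance = √((37.13)² + (36.30)²) = 51.928 mi.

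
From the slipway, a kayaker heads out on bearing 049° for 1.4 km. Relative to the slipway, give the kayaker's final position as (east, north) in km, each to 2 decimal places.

Leg 1 (049°, 1.4 km): east 1.4 sin 49° = 1.06, north 1.4 cos 49° = 0.92
Summing: 1.06 km east, 0.92 km north → (1.06, 0.92).

(1.06, 0.92)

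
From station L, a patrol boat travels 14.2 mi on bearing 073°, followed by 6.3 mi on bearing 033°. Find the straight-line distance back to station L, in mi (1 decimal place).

19.5 mi

Leg 1 (073°, 14.2 mi): east 14.2 sin 73° = 13.58, north 14.2 cos 73° = 4.15
Leg 2 (033°, 6.3 mi): east 6.3 sin 33° = 3.43, north 6.3 cos 33° = 5.28
Net: 17.01 east, 9.44 north. Distance = √((17.01)² + (9.44)²) = 19.452 mi.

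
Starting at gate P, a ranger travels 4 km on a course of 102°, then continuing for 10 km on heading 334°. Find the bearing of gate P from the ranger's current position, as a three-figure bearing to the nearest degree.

Leg 1 (102°, 4 km): east 4 sin 102° = 3.91, north 4 cos 102° = -0.83
Leg 2 (334°, 10 km): east 10 sin 334° = -4.38, north 10 cos 334° = 8.99
Net displacement: -0.47 east, 8.16 north. Direction back to start is (0.47, -8.16): bearing = atan2(0.47, -8.16) mod 360° = 176.69° ≈ 177°.

177°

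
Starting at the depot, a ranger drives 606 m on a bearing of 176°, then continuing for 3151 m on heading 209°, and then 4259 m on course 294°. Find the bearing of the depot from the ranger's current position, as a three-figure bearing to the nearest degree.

073°

Leg 1 (176°, 606 m): east 606 sin 176° = 42.27, north 606 cos 176° = -604.52
Leg 2 (209°, 3151 m): east 3151 sin 209° = -1527.64, north 3151 cos 209° = -2755.93
Leg 3 (294°, 4259 m): east 4259 sin 294° = -3890.79, north 4259 cos 294° = 1732.29
Net displacement: -5376.15 east, -1628.16 north. Direction back to start is (5376.15, 1628.16): bearing = atan2(5376.15, 1628.16) mod 360° = 73.15° ≈ 073°.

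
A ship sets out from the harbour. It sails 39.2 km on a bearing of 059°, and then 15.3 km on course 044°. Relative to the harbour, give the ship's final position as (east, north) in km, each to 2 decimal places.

(44.23, 31.20)

Leg 1 (059°, 39.2 km): east 39.2 sin 59° = 33.60, north 39.2 cos 59° = 20.19
Leg 2 (044°, 15.3 km): east 15.3 sin 44° = 10.63, north 15.3 cos 44° = 11.01
Summing: 44.23 km east, 31.20 km north → (44.23, 31.20).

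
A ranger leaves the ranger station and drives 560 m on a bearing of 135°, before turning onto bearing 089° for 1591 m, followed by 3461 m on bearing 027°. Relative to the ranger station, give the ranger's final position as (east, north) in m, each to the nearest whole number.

Leg 1 (135°, 560 m): east 560 sin 135° = 395.98, north 560 cos 135° = -395.98
Leg 2 (089°, 1591 m): east 1591 sin 89° = 1590.76, north 1591 cos 89° = 27.77
Leg 3 (027°, 3461 m): east 3461 sin 27° = 1571.26, north 3461 cos 27° = 3083.77
Summing: 3558.00 m east, 2715.56 m north → (3558, 2716).

(3558, 2716)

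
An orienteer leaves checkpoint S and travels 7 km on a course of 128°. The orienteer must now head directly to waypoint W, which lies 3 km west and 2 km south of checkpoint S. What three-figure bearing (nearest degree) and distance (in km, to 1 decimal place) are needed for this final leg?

Leg 1 (128°, 7 km): east 7 sin 128° = 5.52, north 7 cos 128° = -4.31
Current position: (5.52, -4.31). Target: (-3, -2). Remaining: Δeast = -8.52, Δnorth = 2.31.
Bearing = atan2(-8.52, 2.31) mod 360° = 285.17°; distance = √((-8.52)² + (2.31)²) = 8.824 km.

285°, 8.8 km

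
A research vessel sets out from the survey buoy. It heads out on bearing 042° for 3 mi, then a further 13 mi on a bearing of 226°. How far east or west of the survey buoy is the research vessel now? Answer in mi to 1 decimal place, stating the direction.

7.3 mi west

Leg 1 (042°, 3 mi): east 3 sin 42° = 2.01, north 3 cos 42° = 2.23
Leg 2 (226°, 13 mi): east 13 sin 226° = -9.35, north 13 cos 226° = -9.03
Net east component: -7.34 mi.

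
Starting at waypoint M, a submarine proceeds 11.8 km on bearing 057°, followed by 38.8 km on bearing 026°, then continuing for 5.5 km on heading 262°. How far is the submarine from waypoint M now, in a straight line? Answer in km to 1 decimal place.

45.9 km

Leg 1 (057°, 11.8 km): east 11.8 sin 57° = 9.90, north 11.8 cos 57° = 6.43
Leg 2 (026°, 38.8 km): east 38.8 sin 26° = 17.01, north 38.8 cos 26° = 34.87
Leg 3 (262°, 5.5 km): east 5.5 sin 262° = -5.45, north 5.5 cos 262° = -0.77
Net: 21.46 east, 40.53 north. Distance = √((21.46)² + (40.53)²) = 45.864 km.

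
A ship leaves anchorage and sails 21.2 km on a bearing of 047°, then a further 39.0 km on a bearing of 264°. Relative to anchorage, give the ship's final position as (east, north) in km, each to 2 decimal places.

(-23.28, 10.38)

Leg 1 (047°, 21.2 km): east 21.2 sin 47° = 15.50, north 21.2 cos 47° = 14.46
Leg 2 (264°, 39.0 km): east 39.0 sin 264° = -38.79, north 39.0 cos 264° = -4.08
Summing: -23.28 km east, 10.38 km north → (-23.28, 10.38).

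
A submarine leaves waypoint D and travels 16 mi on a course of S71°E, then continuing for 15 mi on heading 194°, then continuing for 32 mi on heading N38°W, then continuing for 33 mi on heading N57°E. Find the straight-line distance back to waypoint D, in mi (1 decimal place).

Leg 1 (S71°E, 16 mi): east 16 sin 109° = 15.13, north 16 cos 109° = -5.21
Leg 2 (194°, 15 mi): east 15 sin 194° = -3.63, north 15 cos 194° = -14.55
Leg 3 (N38°W, 32 mi): east 32 sin 322° = -19.70, north 32 cos 322° = 25.22
Leg 4 (N57°E, 33 mi): east 33 sin 57° = 27.68, north 33 cos 57° = 17.97
Net: 19.47 east, 23.43 north. Distance = √((19.47)² + (23.43)²) = 30.464 mi.

30.5 mi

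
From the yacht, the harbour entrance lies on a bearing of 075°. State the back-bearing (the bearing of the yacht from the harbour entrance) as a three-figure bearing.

Back-bearing = 075° + 180° = 255°.

255°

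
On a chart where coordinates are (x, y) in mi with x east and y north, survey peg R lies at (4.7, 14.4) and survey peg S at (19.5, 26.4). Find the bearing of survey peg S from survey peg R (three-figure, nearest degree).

051°

Δeast = 19.5 − 4.7 = 14.80; Δnorth = 26.4 − 14.4 = 12.00.
Bearing = atan2(Δeast, Δnorth) mod 360° = 50.96° ≈ 051°.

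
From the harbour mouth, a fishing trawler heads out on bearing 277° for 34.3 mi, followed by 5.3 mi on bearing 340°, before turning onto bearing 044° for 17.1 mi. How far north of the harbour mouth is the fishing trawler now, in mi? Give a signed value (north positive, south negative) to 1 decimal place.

21.5 mi

Leg 1 (277°, 34.3 mi): east 34.3 sin 277° = -34.04, north 34.3 cos 277° = 4.18
Leg 2 (340°, 5.3 mi): east 5.3 sin 340° = -1.81, north 5.3 cos 340° = 4.98
Leg 3 (044°, 17.1 mi): east 17.1 sin 44° = 11.88, north 17.1 cos 44° = 12.30
Net north component: 21.46 mi.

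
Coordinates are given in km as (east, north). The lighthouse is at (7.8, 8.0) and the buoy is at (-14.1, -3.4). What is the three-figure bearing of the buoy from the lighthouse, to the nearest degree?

243°

Δeast = -14.1 − 7.8 = -21.90; Δnorth = -3.4 − 8.0 = -11.40.
Bearing = atan2(Δeast, Δnorth) mod 360° = 242.50° ≈ 243°.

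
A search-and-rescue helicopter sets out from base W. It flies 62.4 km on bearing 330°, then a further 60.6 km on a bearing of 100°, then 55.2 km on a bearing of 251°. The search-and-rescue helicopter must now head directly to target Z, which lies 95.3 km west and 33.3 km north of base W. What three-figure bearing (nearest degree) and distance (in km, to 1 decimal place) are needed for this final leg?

276°, 72.0 km

Leg 1 (330°, 62.4 km): east 62.4 sin 330° = -31.20, north 62.4 cos 330° = 54.04
Leg 2 (100°, 60.6 km): east 60.6 sin 100° = 59.68, north 60.6 cos 100° = -10.52
Leg 3 (251°, 55.2 km): east 55.2 sin 251° = -52.19, north 55.2 cos 251° = -17.97
Current position: (-23.71, 25.55). Target: (-95.3, 33.3). Remaining: Δeast = -71.59, Δnorth = 7.75.
Bearing = atan2(-71.59, 7.75) mod 360° = 276.18°; distance = √((-71.59)² + (7.75)²) = 72.005 km.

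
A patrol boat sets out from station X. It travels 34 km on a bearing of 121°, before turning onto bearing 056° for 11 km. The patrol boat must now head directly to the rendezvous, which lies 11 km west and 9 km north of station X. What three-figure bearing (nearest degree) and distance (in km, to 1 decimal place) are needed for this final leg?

292°, 53.3 km

Leg 1 (121°, 34 km): east 34 sin 121° = 29.14, north 34 cos 121° = -17.51
Leg 2 (056°, 11 km): east 11 sin 56° = 9.12, north 11 cos 56° = 6.15
Current position: (38.26, -11.36). Target: (-11, 9). Remaining: Δeast = -49.26, Δnorth = 20.36.
Bearing = atan2(-49.26, 20.36) mod 360° = 292.46°; distance = √((-49.26)² + (20.36)²) = 53.305 km.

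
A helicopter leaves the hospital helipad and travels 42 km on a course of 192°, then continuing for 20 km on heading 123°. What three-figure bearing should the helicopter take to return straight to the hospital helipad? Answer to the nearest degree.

Leg 1 (192°, 42 km): east 42 sin 192° = -8.73, north 42 cos 192° = -41.08
Leg 2 (123°, 20 km): east 20 sin 123° = 16.77, north 20 cos 123° = -10.89
Net displacement: 8.04 east, -51.97 north. Direction back to start is (-8.04, 51.97): bearing = atan2(-8.04, 51.97) mod 360° = 351.21° ≈ 351°.

351°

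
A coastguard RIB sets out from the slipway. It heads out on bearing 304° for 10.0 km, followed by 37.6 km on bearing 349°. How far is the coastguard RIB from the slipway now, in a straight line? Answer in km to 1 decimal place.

45.2 km

Leg 1 (304°, 10.0 km): east 10.0 sin 304° = -8.29, north 10.0 cos 304° = 5.59
Leg 2 (349°, 37.6 km): east 37.6 sin 349° = -7.17, north 37.6 cos 349° = 36.91
Net: -15.46 east, 42.50 north. Distance = √((-15.46)² + (42.50)²) = 45.227 km.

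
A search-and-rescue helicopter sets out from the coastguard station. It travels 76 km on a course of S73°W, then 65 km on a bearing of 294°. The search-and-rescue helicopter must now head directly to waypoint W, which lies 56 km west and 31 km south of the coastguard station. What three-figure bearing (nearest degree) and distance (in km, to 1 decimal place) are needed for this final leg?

Leg 1 (S73°W, 76 km): east 76 sin 253° = -72.68, north 76 cos 253° = -22.22
Leg 2 (294°, 65 km): east 65 sin 294° = -59.38, north 65 cos 294° = 26.44
Current position: (-132.06, 4.22). Target: (-56, -31). Remaining: Δeast = 76.06, Δnorth = -35.22.
Bearing = atan2(76.06, -35.22) mod 360° = 114.85°; distance = √((76.06)² + (-35.22)²) = 83.817 km.

115°, 83.8 km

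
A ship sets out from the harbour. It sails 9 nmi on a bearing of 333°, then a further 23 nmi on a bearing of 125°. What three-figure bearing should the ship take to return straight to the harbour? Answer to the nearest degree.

289°

Leg 1 (333°, 9 nmi): east 9 sin 333° = -4.09, north 9 cos 333° = 8.02
Leg 2 (125°, 23 nmi): east 23 sin 125° = 18.84, north 23 cos 125° = -13.19
Net displacement: 14.75 east, -5.17 north. Direction back to start is (-14.75, 5.17): bearing = atan2(-14.75, 5.17) mod 360° = 289.32° ≈ 289°.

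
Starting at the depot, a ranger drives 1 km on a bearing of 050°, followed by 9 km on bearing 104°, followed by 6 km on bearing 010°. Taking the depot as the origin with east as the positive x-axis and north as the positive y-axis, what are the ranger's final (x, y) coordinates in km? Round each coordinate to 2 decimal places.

(10.54, 4.37)

Leg 1 (050°, 1 km): east 1 sin 50° = 0.77, north 1 cos 50° = 0.64
Leg 2 (104°, 9 km): east 9 sin 104° = 8.73, north 9 cos 104° = -2.18
Leg 3 (010°, 6 km): east 6 sin 10° = 1.04, north 6 cos 10° = 5.91
Summing: 10.54 km east, 4.37 km north → (10.54, 4.37).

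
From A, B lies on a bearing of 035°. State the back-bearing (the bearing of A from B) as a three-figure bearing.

Back-bearing = 035° + 180° = 215°.

215°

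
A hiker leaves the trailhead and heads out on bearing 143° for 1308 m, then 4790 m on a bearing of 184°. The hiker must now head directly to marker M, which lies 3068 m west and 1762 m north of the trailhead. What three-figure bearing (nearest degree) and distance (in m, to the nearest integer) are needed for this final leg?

Leg 1 (143°, 1308 m): east 1308 sin 143° = 787.17, north 1308 cos 143° = -1044.62
Leg 2 (184°, 4790 m): east 4790 sin 184° = -334.13, north 4790 cos 184° = -4778.33
Current position: (453.04, -5822.95). Target: (-3068, 1762). Remaining: Δeast = -3521.04, Δnorth = 7584.95.
Bearing = atan2(-3521.04, 7584.95) mod 360° = 335.10°; distance = √((-3521.04)² + (7584.95)²) = 8362.365 m.

335°, 8362 m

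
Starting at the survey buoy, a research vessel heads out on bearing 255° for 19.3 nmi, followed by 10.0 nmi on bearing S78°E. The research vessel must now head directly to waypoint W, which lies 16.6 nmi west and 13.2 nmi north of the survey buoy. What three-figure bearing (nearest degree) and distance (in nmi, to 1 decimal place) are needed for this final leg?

339°, 21.7 nmi

Leg 1 (255°, 19.3 nmi): east 19.3 sin 255° = -18.64, north 19.3 cos 255° = -5.00
Leg 2 (S78°E, 10.0 nmi): east 10.0 sin 102° = 9.78, north 10.0 cos 102° = -2.08
Current position: (-8.86, -7.07). Target: (-16.6, 13.2). Remaining: Δeast = -7.74, Δnorth = 20.27.
Bearing = atan2(-7.74, 20.27) mod 360° = 339.11°; distance = √((-7.74)² + (20.27)²) = 21.701 nmi.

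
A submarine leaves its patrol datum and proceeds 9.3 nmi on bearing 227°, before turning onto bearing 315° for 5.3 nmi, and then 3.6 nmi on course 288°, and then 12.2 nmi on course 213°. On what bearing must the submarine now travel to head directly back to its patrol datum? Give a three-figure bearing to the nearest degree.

Leg 1 (227°, 9.3 nmi): east 9.3 sin 227° = -6.80, north 9.3 cos 227° = -6.34
Leg 2 (315°, 5.3 nmi): east 5.3 sin 315° = -3.75, north 5.3 cos 315° = 3.75
Leg 3 (288°, 3.6 nmi): east 3.6 sin 288° = -3.42, north 3.6 cos 288° = 1.11
Leg 4 (213°, 12.2 nmi): east 12.2 sin 213° = -6.64, north 12.2 cos 213° = -10.23
Net displacement: -20.62 east, -11.71 north. Direction back to start is (20.62, 11.71): bearing = atan2(20.62, 11.71) mod 360° = 60.40° ≈ 060°.

060°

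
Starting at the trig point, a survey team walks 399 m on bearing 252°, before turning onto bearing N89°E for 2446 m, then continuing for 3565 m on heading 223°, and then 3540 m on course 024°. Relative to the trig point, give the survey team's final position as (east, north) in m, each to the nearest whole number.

(1075, 546)

Leg 1 (252°, 399 m): east 399 sin 252° = -379.47, north 399 cos 252° = -123.30
Leg 2 (N89°E, 2446 m): east 2446 sin 89° = 2445.63, north 2446 cos 89° = 42.69
Leg 3 (223°, 3565 m): east 3565 sin 223° = -2431.32, north 3565 cos 223° = -2607.28
Leg 4 (024°, 3540 m): east 3540 sin 24° = 1439.85, north 3540 cos 24° = 3233.95
Summing: 1074.68 m east, 546.07 m north → (1075, 546).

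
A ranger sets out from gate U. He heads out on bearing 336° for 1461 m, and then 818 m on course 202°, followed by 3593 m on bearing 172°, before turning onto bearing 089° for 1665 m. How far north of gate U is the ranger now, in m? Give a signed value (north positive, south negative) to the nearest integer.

Leg 1 (336°, 1461 m): east 1461 sin 336° = -594.24, north 1461 cos 336° = 1334.69
Leg 2 (202°, 818 m): east 818 sin 202° = -306.43, north 818 cos 202° = -758.44
Leg 3 (172°, 3593 m): east 3593 sin 172° = 500.05, north 3593 cos 172° = -3558.03
Leg 4 (089°, 1665 m): east 1665 sin 89° = 1664.75, north 1665 cos 89° = 29.06
Net north component: -2952.72 m.

-2953 m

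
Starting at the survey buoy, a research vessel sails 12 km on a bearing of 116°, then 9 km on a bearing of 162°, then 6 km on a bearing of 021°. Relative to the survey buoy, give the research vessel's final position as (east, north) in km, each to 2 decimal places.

(15.72, -8.22)

Leg 1 (116°, 12 km): east 12 sin 116° = 10.79, north 12 cos 116° = -5.26
Leg 2 (162°, 9 km): east 9 sin 162° = 2.78, north 9 cos 162° = -8.56
Leg 3 (021°, 6 km): east 6 sin 21° = 2.15, north 6 cos 21° = 5.60
Summing: 15.72 km east, -8.22 km north → (15.72, -8.22).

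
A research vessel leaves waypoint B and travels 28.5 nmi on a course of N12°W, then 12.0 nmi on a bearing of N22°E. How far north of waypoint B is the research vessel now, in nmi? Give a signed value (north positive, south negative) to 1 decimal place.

Leg 1 (N12°W, 28.5 nmi): east 28.5 sin 348° = -5.93, north 28.5 cos 348° = 27.88
Leg 2 (N22°E, 12.0 nmi): east 12.0 sin 22° = 4.50, north 12.0 cos 22° = 11.13
Net north component: 39.00 nmi.

39.0 nmi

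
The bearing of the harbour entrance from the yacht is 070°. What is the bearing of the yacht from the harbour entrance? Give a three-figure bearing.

250°

Back-bearing = 070° + 180° = 250°.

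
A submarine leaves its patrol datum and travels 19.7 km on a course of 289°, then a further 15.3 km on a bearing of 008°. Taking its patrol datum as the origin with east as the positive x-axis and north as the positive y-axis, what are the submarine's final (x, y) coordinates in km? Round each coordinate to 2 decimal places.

Leg 1 (289°, 19.7 km): east 19.7 sin 289° = -18.63, north 19.7 cos 289° = 6.41
Leg 2 (008°, 15.3 km): east 15.3 sin 8° = 2.13, north 15.3 cos 8° = 15.15
Summing: -16.50 km east, 21.56 km north → (-16.50, 21.56).

(-16.50, 21.56)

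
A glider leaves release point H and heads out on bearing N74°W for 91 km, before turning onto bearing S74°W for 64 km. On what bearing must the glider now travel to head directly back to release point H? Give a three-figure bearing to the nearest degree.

Leg 1 (N74°W, 91 km): east 91 sin 286° = -87.47, north 91 cos 286° = 25.08
Leg 2 (S74°W, 64 km): east 64 sin 254° = -61.52, north 64 cos 254° = -17.64
Net displacement: -149.00 east, 7.44 north. Direction back to start is (149.00, -7.44): bearing = atan2(149.00, -7.44) mod 360° = 92.86° ≈ 093°.

093°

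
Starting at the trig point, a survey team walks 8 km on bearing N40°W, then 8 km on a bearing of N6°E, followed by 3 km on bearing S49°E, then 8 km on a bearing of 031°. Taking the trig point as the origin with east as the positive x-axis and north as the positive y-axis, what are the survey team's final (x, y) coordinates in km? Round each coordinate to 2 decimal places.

Leg 1 (N40°W, 8 km): east 8 sin 320° = -5.14, north 8 cos 320° = 6.13
Leg 2 (N6°E, 8 km): east 8 sin 6° = 0.84, north 8 cos 6° = 7.96
Leg 3 (S49°E, 3 km): east 3 sin 131° = 2.26, north 3 cos 131° = -1.97
Leg 4 (031°, 8 km): east 8 sin 31° = 4.12, north 8 cos 31° = 6.86
Summing: 2.08 km east, 18.97 km north → (2.08, 18.97).

(2.08, 18.97)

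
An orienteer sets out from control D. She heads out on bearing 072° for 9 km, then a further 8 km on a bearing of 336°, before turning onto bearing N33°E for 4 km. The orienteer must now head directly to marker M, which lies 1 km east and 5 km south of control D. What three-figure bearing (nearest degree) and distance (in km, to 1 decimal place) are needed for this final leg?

199°, 19.6 km

Leg 1 (072°, 9 km): east 9 sin 72° = 8.56, north 9 cos 72° = 2.78
Leg 2 (336°, 8 km): east 8 sin 336° = -3.25, north 8 cos 336° = 7.31
Leg 3 (N33°E, 4 km): east 4 sin 33° = 2.18, north 4 cos 33° = 3.35
Current position: (7.48, 13.44). Target: (1, -5). Remaining: Δeast = -6.48, Δnorth = -18.44.
Bearing = atan2(-6.48, -18.44) mod 360° = 199.37°; distance = √((-6.48)² + (-18.44)²) = 19.551 km.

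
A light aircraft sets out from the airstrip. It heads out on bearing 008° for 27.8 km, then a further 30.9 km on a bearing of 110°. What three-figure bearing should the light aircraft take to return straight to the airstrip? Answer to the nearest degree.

243°

Leg 1 (008°, 27.8 km): east 27.8 sin 8° = 3.87, north 27.8 cos 8° = 27.53
Leg 2 (110°, 30.9 km): east 30.9 sin 110° = 29.04, north 30.9 cos 110° = -10.57
Net displacement: 32.91 east, 16.96 north. Direction back to start is (-32.91, -16.96): bearing = atan2(-32.91, -16.96) mod 360° = 242.73° ≈ 243°.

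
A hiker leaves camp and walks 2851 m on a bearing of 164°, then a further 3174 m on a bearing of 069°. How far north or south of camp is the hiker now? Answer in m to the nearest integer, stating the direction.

Leg 1 (164°, 2851 m): east 2851 sin 164° = 785.84, north 2851 cos 164° = -2740.56
Leg 2 (069°, 3174 m): east 3174 sin 69° = 2963.18, north 3174 cos 69° = 1137.46
Net north component: -1603.10 m.

1603 m south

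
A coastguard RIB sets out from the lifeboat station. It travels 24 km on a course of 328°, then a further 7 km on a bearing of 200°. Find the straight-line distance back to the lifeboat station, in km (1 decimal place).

20.4 km

Leg 1 (328°, 24 km): east 24 sin 328° = -12.72, north 24 cos 328° = 20.35
Leg 2 (200°, 7 km): east 7 sin 200° = -2.39, north 7 cos 200° = -6.58
Net: -15.11 east, 13.78 north. Distance = √((-15.11)² + (13.78)²) = 20.448 km.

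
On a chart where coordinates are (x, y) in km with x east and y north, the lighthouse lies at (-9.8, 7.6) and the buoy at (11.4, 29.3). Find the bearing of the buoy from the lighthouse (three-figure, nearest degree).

Δeast = 11.4 − -9.8 = 21.20; Δnorth = 29.3 − 7.6 = 21.70.
Bearing = atan2(Δeast, Δnorth) mod 360° = 44.33° ≈ 044°.

044°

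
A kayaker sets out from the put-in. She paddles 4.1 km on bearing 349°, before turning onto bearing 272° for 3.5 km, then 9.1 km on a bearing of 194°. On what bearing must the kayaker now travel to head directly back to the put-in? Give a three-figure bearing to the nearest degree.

054°

Leg 1 (349°, 4.1 km): east 4.1 sin 349° = -0.78, north 4.1 cos 349° = 4.02
Leg 2 (272°, 3.5 km): east 3.5 sin 272° = -3.50, north 3.5 cos 272° = 0.12
Leg 3 (194°, 9.1 km): east 9.1 sin 194° = -2.20, north 9.1 cos 194° = -8.83
Net displacement: -6.48 east, -4.68 north. Direction back to start is (6.48, 4.68): bearing = atan2(6.48, 4.68) mod 360° = 54.15° ≈ 054°.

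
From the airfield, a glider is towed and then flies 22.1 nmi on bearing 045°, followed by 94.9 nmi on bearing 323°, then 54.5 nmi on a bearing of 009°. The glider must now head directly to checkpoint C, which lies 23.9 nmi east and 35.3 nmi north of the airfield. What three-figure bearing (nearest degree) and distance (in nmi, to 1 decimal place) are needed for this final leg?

153°, 123.8 nmi

Leg 1 (045°, 22.1 nmi): east 22.1 sin 45° = 15.63, north 22.1 cos 45° = 15.63
Leg 2 (323°, 94.9 nmi): east 94.9 sin 323° = -57.11, north 94.9 cos 323° = 75.79
Leg 3 (009°, 54.5 nmi): east 54.5 sin 9° = 8.53, north 54.5 cos 9° = 53.83
Current position: (-32.96, 145.25). Target: (23.9, 35.3). Remaining: Δeast = 56.86, Δnorth = -109.95.
Bearing = atan2(56.86, -109.95) mod 360° = 152.65°; distance = √((56.86)² + (-109.95)²) = 123.779 nmi.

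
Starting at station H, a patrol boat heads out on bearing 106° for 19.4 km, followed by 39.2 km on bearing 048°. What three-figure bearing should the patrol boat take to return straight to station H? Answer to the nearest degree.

246°

Leg 1 (106°, 19.4 km): east 19.4 sin 106° = 18.65, north 19.4 cos 106° = -5.35
Leg 2 (048°, 39.2 km): east 39.2 sin 48° = 29.13, north 39.2 cos 48° = 26.23
Net displacement: 47.78 east, 20.88 north. Direction back to start is (-47.78, -20.88): bearing = atan2(-47.78, -20.88) mod 360° = 246.39° ≈ 246°.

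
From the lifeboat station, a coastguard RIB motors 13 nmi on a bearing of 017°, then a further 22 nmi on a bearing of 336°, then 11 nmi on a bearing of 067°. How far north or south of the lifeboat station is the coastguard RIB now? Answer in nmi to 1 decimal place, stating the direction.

Leg 1 (017°, 13 nmi): east 13 sin 17° = 3.80, north 13 cos 17° = 12.43
Leg 2 (336°, 22 nmi): east 22 sin 336° = -8.95, north 22 cos 336° = 20.10
Leg 3 (067°, 11 nmi): east 11 sin 67° = 10.13, north 11 cos 67° = 4.30
Net north component: 36.83 nmi.

36.8 nmi north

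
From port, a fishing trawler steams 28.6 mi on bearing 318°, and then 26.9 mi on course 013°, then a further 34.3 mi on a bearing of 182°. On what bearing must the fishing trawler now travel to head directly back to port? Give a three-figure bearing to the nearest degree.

133°

Leg 1 (318°, 28.6 mi): east 28.6 sin 318° = -19.14, north 28.6 cos 318° = 21.25
Leg 2 (013°, 26.9 mi): east 26.9 sin 13° = 6.05, north 26.9 cos 13° = 26.21
Leg 3 (182°, 34.3 mi): east 34.3 sin 182° = -1.20, north 34.3 cos 182° = -34.28
Net displacement: -14.28 east, 13.19 north. Direction back to start is (14.28, -13.19): bearing = atan2(14.28, -13.19) mod 360° = 132.71° ≈ 133°.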